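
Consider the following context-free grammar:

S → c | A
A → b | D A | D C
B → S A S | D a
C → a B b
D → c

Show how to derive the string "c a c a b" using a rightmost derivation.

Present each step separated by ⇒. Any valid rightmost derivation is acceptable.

S ⇒ A ⇒ D C ⇒ D a B b ⇒ D a D a b ⇒ D a c a b ⇒ c a c a b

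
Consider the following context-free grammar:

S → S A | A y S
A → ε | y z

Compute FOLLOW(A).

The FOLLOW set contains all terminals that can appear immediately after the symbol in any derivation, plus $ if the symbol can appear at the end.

We compute FOLLOW(A) using the standard algorithm.
FOLLOW(S) starts with {$}.
FIRST(A) = {y, ε}
FIRST(S) = {y}
FOLLOW(A) = {$, y}
FOLLOW(S) = {$, y}
Therefore, FOLLOW(A) = {$, y}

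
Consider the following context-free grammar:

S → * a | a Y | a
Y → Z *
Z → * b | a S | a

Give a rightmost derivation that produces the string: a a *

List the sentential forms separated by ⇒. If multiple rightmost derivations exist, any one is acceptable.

S ⇒ a Y ⇒ a Z * ⇒ a a *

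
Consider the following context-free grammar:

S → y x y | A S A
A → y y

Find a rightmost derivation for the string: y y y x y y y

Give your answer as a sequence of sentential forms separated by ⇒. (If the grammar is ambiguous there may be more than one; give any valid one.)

S ⇒ A S A ⇒ A S y y ⇒ A y x y y y ⇒ y y y x y y y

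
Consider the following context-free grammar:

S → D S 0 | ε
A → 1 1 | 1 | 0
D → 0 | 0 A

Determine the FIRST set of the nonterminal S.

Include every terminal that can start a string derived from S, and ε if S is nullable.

We compute FIRST(S) using the standard algorithm.
FIRST(A) = {0, 1}
FIRST(D) = {0}
FIRST(S) = {0, ε}
Therefore, FIRST(S) = {0, ε}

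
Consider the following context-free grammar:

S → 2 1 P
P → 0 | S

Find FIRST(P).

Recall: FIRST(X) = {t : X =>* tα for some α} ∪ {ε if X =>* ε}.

We compute FIRST(P) using the standard algorithm.
FIRST(P) = {0, 2}
FIRST(S) = {2}
Therefore, FIRST(P) = {0, 2}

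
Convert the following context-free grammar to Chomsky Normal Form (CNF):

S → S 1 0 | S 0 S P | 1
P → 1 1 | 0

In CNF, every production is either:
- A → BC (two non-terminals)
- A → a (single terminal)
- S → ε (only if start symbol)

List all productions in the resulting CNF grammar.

T1 → 1; T0 → 0; S → 1; P → 0; S → S X0; X0 → T1 T0; S → S X1; X1 → T0 X2; X2 → S P; P → T1 T1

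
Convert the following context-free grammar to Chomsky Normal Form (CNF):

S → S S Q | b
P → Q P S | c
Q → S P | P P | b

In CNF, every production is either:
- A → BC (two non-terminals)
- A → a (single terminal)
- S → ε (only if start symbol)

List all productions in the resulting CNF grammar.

S → b; P → c; Q → b; S → S X0; X0 → S Q; P → Q X1; X1 → P S; Q → S P; Q → P P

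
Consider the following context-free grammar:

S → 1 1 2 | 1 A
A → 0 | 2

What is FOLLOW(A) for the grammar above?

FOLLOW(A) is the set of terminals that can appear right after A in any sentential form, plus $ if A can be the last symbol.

We compute FOLLOW(A) using the standard algorithm.
FOLLOW(S) starts with {$}.
FIRST(A) = {0, 2}
FIRST(S) = {1}
FOLLOW(A) = {$}
FOLLOW(S) = {$}
Therefore, FOLLOW(A) = {$}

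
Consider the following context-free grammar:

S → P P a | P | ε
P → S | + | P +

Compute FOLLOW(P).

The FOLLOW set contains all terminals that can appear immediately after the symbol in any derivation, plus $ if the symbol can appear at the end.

We compute FOLLOW(P) using the standard algorithm.
FOLLOW(S) starts with {$}.
FIRST(P) = {+, a, ε}
FIRST(S) = {+, a, ε}
FOLLOW(P) = {$, +, a}
FOLLOW(S) = {$, +, a}
Therefore, FOLLOW(P) = {$, +, a}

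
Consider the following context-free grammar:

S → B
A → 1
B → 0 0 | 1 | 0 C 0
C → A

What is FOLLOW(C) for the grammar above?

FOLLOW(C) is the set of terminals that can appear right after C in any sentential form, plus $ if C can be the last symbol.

We compute FOLLOW(C) using the standard algorithm.
FOLLOW(S) starts with {$}.
FIRST(A) = {1}
FIRST(B) = {0, 1}
FIRST(C) = {1}
FIRST(S) = {0, 1}
FOLLOW(A) = {0}
FOLLOW(B) = {$}
FOLLOW(C) = {0}
FOLLOW(S) = {$}
Therefore, FOLLOW(C) = {0}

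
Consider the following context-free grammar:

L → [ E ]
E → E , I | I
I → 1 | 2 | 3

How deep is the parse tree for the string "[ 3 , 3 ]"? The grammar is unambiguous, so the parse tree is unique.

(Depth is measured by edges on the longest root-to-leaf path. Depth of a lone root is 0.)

4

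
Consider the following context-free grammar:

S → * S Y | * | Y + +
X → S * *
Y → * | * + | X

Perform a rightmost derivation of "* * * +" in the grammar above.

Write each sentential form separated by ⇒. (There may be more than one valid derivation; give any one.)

S ⇒ * S Y ⇒ * S * + ⇒ * * * +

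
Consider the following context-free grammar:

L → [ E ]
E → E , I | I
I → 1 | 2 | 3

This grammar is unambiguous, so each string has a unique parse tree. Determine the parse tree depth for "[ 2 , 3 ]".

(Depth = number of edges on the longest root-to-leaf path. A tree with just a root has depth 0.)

4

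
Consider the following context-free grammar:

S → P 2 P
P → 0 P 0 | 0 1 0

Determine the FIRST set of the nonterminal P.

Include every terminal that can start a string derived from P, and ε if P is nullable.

We compute FIRST(P) using the standard algorithm.
FIRST(P) = {0}
FIRST(S) = {0}
Therefore, FIRST(P) = {0}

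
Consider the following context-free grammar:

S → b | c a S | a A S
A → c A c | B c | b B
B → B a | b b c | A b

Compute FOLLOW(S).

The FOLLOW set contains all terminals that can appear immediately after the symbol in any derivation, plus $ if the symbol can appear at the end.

We compute FOLLOW(S) using the standard algorithm.
FOLLOW(S) starts with {$}.
FIRST(A) = {b, c}
FIRST(B) = {b, c}
FIRST(S) = {a, b, c}
FOLLOW(A) = {a, b, c}
FOLLOW(B) = {a, b, c}
FOLLOW(S) = {$}
Therefore, FOLLOW(S) = {$}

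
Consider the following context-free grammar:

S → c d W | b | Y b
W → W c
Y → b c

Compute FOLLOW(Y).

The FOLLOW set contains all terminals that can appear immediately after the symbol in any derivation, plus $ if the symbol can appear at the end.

We compute FOLLOW(Y) using the standard algorithm.
FOLLOW(S) starts with {$}.
FIRST(S) = {b, c}
FIRST(W) = {}
FIRST(Y) = {b}
FOLLOW(S) = {$}
FOLLOW(W) = {$, c}
FOLLOW(Y) = {b}
Therefore, FOLLOW(Y) = {b}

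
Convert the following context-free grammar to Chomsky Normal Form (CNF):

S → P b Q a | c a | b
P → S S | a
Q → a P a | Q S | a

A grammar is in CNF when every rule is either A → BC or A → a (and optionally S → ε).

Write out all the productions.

TB → b; TA → a; TC → c; S → b; P → a; Q → a; S → P X0; X0 → TB X1; X1 → Q TA; S → TC TA; P → S S; Q → TA X2; X2 → P TA; Q → Q S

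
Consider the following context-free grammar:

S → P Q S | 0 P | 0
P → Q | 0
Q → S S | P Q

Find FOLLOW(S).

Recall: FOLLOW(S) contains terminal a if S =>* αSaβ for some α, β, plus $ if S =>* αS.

We compute FOLLOW(S) using the standard algorithm.
FOLLOW(S) starts with {$}.
FIRST(P) = {0}
FIRST(Q) = {0}
FIRST(S) = {0}
FOLLOW(P) = {$, 0}
FOLLOW(Q) = {$, 0}
FOLLOW(S) = {$, 0}
Therefore, FOLLOW(S) = {$, 0}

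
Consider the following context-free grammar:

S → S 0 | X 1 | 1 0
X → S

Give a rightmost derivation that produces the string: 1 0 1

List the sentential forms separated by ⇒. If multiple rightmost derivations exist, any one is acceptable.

S ⇒ X 1 ⇒ S 1 ⇒ 1 0 1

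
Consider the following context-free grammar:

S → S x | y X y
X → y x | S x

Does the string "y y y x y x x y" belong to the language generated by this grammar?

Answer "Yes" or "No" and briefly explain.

Yes - a valid derivation exists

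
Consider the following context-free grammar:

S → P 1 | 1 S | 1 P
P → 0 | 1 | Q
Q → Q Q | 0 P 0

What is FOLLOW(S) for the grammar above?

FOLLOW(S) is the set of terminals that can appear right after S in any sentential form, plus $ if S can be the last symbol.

We compute FOLLOW(S) using the standard algorithm.
FOLLOW(S) starts with {$}.
FIRST(P) = {0, 1}
FIRST(Q) = {0}
FIRST(S) = {0, 1}
FOLLOW(P) = {$, 0, 1}
FOLLOW(Q) = {$, 0, 1}
FOLLOW(S) = {$}
Therefore, FOLLOW(S) = {$}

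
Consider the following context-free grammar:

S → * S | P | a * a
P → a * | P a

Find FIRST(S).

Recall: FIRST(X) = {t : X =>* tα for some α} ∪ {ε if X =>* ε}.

We compute FIRST(S) using the standard algorithm.
FIRST(P) = {a}
FIRST(S) = {*, a}
Therefore, FIRST(S) = {*, a}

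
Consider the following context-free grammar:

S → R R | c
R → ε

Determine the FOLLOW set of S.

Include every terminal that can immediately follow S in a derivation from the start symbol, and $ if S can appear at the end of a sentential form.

We compute FOLLOW(S) using the standard algorithm.
FOLLOW(S) starts with {$}.
FIRST(R) = {ε}
FIRST(S) = {c, ε}
FOLLOW(R) = {$}
FOLLOW(S) = {$}
Therefore, FOLLOW(S) = {$}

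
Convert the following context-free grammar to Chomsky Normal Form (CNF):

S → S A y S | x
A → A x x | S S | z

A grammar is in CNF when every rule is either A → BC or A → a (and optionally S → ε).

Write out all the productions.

TY → y; S → x; TX → x; A → z; S → S X0; X0 → A X1; X1 → TY S; A → A X2; X2 → TX TX; A → S S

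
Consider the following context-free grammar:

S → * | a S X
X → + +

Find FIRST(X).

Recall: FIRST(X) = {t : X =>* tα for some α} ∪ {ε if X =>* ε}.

We compute FIRST(X) using the standard algorithm.
FIRST(S) = {*, a}
FIRST(X) = {+}
Therefore, FIRST(X) = {+}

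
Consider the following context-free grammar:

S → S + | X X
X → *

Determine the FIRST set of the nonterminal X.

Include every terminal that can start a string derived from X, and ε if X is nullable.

We compute FIRST(X) using the standard algorithm.
FIRST(S) = {*}
FIRST(X) = {*}
Therefore, FIRST(X) = {*}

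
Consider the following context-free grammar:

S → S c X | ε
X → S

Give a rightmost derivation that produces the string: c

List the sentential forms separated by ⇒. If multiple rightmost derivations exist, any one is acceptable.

S ⇒ S c X ⇒ S c S ⇒ S c ⇒ c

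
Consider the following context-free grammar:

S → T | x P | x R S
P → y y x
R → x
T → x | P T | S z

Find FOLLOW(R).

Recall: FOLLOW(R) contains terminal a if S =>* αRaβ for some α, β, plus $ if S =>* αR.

We compute FOLLOW(R) using the standard algorithm.
FOLLOW(S) starts with {$}.
FIRST(P) = {y}
FIRST(R) = {x}
FIRST(S) = {x, y}
FIRST(T) = {x, y}
FOLLOW(P) = {$, x, y, z}
FOLLOW(R) = {x, y}
FOLLOW(S) = {$, z}
FOLLOW(T) = {$, z}
Therefore, FOLLOW(R) = {x, y}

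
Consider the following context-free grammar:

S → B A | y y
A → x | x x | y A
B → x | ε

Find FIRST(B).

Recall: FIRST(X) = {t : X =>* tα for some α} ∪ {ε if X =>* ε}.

We compute FIRST(B) using the standard algorithm.
FIRST(A) = {x, y}
FIRST(B) = {x, ε}
FIRST(S) = {x, y}
Therefore, FIRST(B) = {x, ε}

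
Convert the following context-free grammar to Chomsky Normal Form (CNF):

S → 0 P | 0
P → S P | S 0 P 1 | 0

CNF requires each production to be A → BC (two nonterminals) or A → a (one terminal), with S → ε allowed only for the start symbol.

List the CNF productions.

T0 → 0; S → 0; T1 → 1; P → 0; S → T0 P; P → S P; P → S X0; X0 → T0 X1; X1 → P T1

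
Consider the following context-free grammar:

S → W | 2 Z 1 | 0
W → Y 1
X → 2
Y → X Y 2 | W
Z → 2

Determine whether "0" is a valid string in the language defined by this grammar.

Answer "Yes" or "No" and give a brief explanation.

Yes - a valid derivation exists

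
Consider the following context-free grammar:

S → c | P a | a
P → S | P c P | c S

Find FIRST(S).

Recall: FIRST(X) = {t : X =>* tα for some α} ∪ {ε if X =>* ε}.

We compute FIRST(S) using the standard algorithm.
FIRST(P) = {a, c}
FIRST(S) = {a, c}
Therefore, FIRST(S) = {a, c}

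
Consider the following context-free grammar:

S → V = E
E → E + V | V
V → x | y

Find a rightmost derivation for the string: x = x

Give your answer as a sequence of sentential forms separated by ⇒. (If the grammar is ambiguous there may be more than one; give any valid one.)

S ⇒ V = E ⇒ V = V ⇒ V = x ⇒ x = x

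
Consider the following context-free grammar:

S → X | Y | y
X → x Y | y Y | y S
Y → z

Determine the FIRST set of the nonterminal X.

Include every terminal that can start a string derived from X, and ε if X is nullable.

We compute FIRST(X) using the standard algorithm.
FIRST(S) = {x, y, z}
FIRST(X) = {x, y}
FIRST(Y) = {z}
Therefore, FIRST(X) = {x, y}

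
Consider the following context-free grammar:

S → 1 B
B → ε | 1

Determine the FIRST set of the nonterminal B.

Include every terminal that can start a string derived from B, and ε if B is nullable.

We compute FIRST(B) using the standard algorithm.
FIRST(B) = {1, ε}
FIRST(S) = {1}
Therefore, FIRST(B) = {1, ε}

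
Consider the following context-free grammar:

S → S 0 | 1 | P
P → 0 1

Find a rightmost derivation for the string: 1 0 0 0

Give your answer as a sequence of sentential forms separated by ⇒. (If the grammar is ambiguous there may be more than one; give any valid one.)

S ⇒ S 0 ⇒ S 0 0 ⇒ S 0 0 0 ⇒ 1 0 0 0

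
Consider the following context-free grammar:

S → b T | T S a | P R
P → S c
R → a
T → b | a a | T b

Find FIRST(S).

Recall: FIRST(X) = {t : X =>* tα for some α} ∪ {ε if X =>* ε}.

We compute FIRST(S) using the standard algorithm.
FIRST(P) = {a, b}
FIRST(R) = {a}
FIRST(S) = {a, b}
FIRST(T) = {a, b}
Therefore, FIRST(S) = {a, b}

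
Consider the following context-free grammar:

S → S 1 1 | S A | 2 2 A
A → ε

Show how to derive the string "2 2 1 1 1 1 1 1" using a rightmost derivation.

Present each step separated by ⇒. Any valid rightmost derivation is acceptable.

S ⇒ S 1 1 ⇒ S 1 1 1 1 ⇒ S 1 1 1 1 1 1 ⇒ 2 2 A 1 1 1 1 1 1 ⇒ 2 2 1 1 1 1 1 1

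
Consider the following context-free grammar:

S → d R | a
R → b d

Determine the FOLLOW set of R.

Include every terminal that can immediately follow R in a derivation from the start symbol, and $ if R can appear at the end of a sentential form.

We compute FOLLOW(R) using the standard algorithm.
FOLLOW(S) starts with {$}.
FIRST(R) = {b}
FIRST(S) = {a, d}
FOLLOW(R) = {$}
FOLLOW(S) = {$}
Therefore, FOLLOW(R) = {$}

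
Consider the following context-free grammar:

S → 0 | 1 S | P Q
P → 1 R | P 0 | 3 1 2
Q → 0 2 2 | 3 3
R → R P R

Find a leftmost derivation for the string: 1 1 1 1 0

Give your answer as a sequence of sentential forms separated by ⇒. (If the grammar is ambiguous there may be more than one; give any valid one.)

S ⇒ 1 S ⇒ 1 1 S ⇒ 1 1 1 S ⇒ 1 1 1 1 S ⇒ 1 1 1 1 0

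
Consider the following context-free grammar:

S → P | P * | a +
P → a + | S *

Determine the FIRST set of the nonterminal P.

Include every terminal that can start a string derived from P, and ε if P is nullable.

We compute FIRST(P) using the standard algorithm.
FIRST(P) = {a}
FIRST(S) = {a}
Therefore, FIRST(P) = {a}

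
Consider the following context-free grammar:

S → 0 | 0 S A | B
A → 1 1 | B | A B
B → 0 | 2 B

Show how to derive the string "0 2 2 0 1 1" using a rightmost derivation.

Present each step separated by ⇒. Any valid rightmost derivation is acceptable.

S ⇒ 0 S A ⇒ 0 S 1 1 ⇒ 0 B 1 1 ⇒ 0 2 B 1 1 ⇒ 0 2 2 B 1 1 ⇒ 0 2 2 0 1 1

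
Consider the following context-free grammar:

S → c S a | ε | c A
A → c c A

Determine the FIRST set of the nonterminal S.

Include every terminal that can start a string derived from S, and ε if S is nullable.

We compute FIRST(S) using the standard algorithm.
FIRST(A) = {c}
FIRST(S) = {c, ε}
Therefore, FIRST(S) = {c, ε}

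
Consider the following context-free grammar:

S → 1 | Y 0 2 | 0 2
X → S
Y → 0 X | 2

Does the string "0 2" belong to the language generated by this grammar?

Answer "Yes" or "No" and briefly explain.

Yes - a valid derivation exists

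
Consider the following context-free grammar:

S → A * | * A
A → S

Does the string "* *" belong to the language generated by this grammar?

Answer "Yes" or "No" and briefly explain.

No - no valid derivation exists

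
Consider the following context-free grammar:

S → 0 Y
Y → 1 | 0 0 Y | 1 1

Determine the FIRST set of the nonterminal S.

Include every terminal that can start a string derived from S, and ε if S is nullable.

We compute FIRST(S) using the standard algorithm.
FIRST(S) = {0}
FIRST(Y) = {0, 1}
Therefore, FIRST(S) = {0}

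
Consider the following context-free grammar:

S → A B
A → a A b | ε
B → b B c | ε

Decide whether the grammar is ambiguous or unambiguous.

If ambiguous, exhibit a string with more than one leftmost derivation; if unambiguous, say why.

Unambiguous - every string in the language has a unique leftmost derivation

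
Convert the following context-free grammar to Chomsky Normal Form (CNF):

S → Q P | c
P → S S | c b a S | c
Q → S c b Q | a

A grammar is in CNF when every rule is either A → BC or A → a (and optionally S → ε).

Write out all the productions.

S → c; TC → c; TB → b; TA → a; P → c; Q → a; S → Q P; P → S S; P → TC X0; X0 → TB X1; X1 → TA S; Q → S X2; X2 → TC X3; X3 → TB Q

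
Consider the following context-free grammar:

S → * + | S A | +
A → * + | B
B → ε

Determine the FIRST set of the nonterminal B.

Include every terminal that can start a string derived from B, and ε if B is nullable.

We compute FIRST(B) using the standard algorithm.
FIRST(A) = {*, ε}
FIRST(B) = {ε}
FIRST(S) = {*, +}
Therefore, FIRST(B) = {ε}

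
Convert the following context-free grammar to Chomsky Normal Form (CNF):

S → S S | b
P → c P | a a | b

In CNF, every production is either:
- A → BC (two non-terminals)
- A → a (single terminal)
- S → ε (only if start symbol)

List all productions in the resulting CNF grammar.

S → b; TC → c; TA → a; P → b; S → S S; P → TC P; P → TA TA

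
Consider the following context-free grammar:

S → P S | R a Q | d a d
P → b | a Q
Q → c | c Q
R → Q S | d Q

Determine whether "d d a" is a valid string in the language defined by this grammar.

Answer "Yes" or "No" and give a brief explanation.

No - no valid derivation exists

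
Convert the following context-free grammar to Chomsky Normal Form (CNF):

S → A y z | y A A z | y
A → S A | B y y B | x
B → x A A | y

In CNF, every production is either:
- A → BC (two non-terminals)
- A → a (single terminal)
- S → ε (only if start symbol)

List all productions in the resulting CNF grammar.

TY → y; TZ → z; S → y; A → x; TX → x; B → y; S → A X0; X0 → TY TZ; S → TY X1; X1 → A X2; X2 → A TZ; A → S A; A → B X3; X3 → TY X4; X4 → TY B; B → TX X5; X5 → A A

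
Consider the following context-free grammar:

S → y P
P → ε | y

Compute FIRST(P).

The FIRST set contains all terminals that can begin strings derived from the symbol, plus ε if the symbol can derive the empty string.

We compute FIRST(P) using the standard algorithm.
FIRST(P) = {y, ε}
FIRST(S) = {y}
Therefore, FIRST(P) = {y, ε}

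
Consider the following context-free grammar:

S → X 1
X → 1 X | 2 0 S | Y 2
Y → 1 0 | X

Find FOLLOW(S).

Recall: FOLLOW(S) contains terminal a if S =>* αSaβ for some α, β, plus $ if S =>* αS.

We compute FOLLOW(S) using the standard algorithm.
FOLLOW(S) starts with {$}.
FIRST(S) = {1, 2}
FIRST(X) = {1, 2}
FIRST(Y) = {1, 2}
FOLLOW(S) = {$, 1, 2}
FOLLOW(X) = {1, 2}
FOLLOW(Y) = {2}
Therefore, FOLLOW(S) = {$, 1, 2}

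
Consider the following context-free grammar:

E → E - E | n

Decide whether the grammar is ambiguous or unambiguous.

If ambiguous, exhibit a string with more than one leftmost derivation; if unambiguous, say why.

Ambiguous - the string 'n - n - n - n' has two distinct leftmost derivations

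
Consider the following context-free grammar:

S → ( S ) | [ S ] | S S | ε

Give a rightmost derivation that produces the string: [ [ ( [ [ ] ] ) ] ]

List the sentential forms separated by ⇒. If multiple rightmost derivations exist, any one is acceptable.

S ⇒ [ S ] ⇒ [ [ S ] ] ⇒ [ [ ( S ) ] ] ⇒ [ [ ( [ S ] ) ] ] ⇒ [ [ ( [ [ S ] ] ) ] ] ⇒ [ [ ( [ [ ] ] ) ] ]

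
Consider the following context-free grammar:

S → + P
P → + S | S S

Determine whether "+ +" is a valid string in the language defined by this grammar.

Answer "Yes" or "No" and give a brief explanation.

No - no valid derivation exists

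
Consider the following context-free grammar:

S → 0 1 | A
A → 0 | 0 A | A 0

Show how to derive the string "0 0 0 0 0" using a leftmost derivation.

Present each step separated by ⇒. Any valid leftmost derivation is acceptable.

S ⇒ A ⇒ 0 A ⇒ 0 A 0 ⇒ 0 0 A 0 ⇒ 0 0 0 A 0 ⇒ 0 0 0 0 0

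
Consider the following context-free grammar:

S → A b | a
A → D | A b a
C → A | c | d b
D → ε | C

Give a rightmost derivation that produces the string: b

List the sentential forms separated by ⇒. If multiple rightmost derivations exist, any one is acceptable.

S ⇒ A b ⇒ D b ⇒ b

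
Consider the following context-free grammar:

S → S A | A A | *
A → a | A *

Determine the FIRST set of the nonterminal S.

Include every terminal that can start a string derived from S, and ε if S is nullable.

We compute FIRST(S) using the standard algorithm.
FIRST(A) = {a}
FIRST(S) = {*, a}
Therefore, FIRST(S) = {*, a}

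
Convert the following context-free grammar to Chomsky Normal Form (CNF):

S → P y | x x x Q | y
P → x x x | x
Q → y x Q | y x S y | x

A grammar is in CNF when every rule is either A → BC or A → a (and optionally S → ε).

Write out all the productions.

TY → y; TX → x; S → y; P → x; Q → x; S → P TY; S → TX X0; X0 → TX X1; X1 → TX Q; P → TX X2; X2 → TX TX; Q → TY X3; X3 → TX Q; Q → TY X4; X4 → TX X5; X5 → S TY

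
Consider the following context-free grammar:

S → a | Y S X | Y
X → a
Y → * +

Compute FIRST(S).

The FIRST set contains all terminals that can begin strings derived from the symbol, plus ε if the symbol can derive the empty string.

We compute FIRST(S) using the standard algorithm.
FIRST(S) = {*, a}
FIRST(X) = {a}
FIRST(Y) = {*}
Therefore, FIRST(S) = {*, a}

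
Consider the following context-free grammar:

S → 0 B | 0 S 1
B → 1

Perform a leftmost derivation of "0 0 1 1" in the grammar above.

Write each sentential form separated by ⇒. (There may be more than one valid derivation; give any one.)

S ⇒ 0 S 1 ⇒ 0 0 B 1 ⇒ 0 0 1 1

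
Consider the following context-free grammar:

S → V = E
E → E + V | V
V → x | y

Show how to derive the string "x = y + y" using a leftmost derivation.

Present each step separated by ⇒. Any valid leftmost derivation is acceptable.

S ⇒ V = E ⇒ x = E ⇒ x = E + V ⇒ x = V + V ⇒ x = y + V ⇒ x = y + y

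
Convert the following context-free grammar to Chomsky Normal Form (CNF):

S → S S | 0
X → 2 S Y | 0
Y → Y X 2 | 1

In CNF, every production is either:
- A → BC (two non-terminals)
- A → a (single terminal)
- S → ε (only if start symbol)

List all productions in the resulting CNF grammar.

S → 0; T2 → 2; X → 0; Y → 1; S → S S; X → T2 X0; X0 → S Y; Y → Y X1; X1 → X T2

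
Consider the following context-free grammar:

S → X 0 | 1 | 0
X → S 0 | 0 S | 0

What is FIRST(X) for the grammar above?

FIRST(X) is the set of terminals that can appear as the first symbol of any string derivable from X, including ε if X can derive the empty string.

We compute FIRST(X) using the standard algorithm.
FIRST(S) = {0, 1}
FIRST(X) = {0, 1}
Therefore, FIRST(X) = {0, 1}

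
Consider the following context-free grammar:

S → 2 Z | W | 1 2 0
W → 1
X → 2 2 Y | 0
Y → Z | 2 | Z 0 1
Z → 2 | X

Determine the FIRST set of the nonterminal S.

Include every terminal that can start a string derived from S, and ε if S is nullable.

We compute FIRST(S) using the standard algorithm.
FIRST(S) = {1, 2}
FIRST(W) = {1}
FIRST(X) = {0, 2}
FIRST(Y) = {0, 2}
FIRST(Z) = {0, 2}
Therefore, FIRST(S) = {1, 2}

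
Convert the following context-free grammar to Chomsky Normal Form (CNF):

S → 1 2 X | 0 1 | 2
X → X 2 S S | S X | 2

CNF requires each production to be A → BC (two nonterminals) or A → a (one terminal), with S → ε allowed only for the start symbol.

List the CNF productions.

T1 → 1; T2 → 2; T0 → 0; S → 2; X → 2; S → T1 X0; X0 → T2 X; S → T0 T1; X → X X1; X1 → T2 X2; X2 → S S; X → S X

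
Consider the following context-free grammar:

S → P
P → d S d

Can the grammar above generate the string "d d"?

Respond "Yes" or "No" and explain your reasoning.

No - no valid derivation exists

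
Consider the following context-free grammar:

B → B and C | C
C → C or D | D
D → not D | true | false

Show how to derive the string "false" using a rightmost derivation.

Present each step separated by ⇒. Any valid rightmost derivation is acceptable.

B ⇒ C ⇒ D ⇒ false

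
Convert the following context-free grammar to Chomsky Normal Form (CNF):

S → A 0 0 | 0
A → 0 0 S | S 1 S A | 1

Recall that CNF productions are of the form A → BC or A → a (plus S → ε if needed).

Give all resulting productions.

T0 → 0; S → 0; T1 → 1; A → 1; S → A X0; X0 → T0 T0; A → T0 X1; X1 → T0 S; A → S X2; X2 → T1 X3; X3 → S A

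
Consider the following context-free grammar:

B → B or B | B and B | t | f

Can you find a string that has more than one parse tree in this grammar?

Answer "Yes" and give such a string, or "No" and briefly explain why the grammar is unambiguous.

Yes - the string 'f and f and t or f' has two distinct parse trees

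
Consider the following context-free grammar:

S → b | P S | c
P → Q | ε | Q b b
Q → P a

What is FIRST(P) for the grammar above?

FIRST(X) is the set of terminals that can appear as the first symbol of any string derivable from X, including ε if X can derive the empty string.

We compute FIRST(P) using the standard algorithm.
FIRST(P) = {a, ε}
FIRST(Q) = {a}
FIRST(S) = {a, b, c}
Therefore, FIRST(P) = {a, ε}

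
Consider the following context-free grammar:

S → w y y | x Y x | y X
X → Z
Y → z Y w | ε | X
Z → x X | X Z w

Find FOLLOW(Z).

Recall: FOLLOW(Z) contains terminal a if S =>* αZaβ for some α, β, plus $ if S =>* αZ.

We compute FOLLOW(Z) using the standard algorithm.
FOLLOW(S) starts with {$}.
FIRST(S) = {w, x, y}
FIRST(X) = {x}
FIRST(Y) = {x, z, ε}
FIRST(Z) = {x}
FOLLOW(S) = {$}
FOLLOW(X) = {$, w, x}
FOLLOW(Y) = {w, x}
FOLLOW(Z) = {$, w, x}
Therefore, FOLLOW(Z) = {$, w, x}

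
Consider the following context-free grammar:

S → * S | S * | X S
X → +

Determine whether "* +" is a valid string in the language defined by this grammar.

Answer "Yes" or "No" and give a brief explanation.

No - no valid derivation exists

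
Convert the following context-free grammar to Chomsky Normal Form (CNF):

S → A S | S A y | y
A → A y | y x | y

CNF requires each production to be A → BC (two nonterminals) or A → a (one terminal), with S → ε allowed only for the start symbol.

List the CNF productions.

TY → y; S → y; TX → x; A → y; S → A S; S → S X0; X0 → A TY; A → A TY; A → TY TX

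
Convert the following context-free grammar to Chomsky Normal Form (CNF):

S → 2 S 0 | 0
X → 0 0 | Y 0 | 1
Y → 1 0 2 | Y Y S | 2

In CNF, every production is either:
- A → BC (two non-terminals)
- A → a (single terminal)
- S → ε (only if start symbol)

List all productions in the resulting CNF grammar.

T2 → 2; T0 → 0; S → 0; X → 1; T1 → 1; Y → 2; S → T2 X0; X0 → S T0; X → T0 T0; X → Y T0; Y → T1 X1; X1 → T0 T2; Y → Y X2; X2 → Y S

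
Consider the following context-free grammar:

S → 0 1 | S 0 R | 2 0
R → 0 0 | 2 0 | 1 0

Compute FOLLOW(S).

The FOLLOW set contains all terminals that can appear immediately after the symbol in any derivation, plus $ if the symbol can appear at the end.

We compute FOLLOW(S) using the standard algorithm.
FOLLOW(S) starts with {$}.
FIRST(R) = {0, 1, 2}
FIRST(S) = {0, 2}
FOLLOW(R) = {$, 0}
FOLLOW(S) = {$, 0}
Therefore, FOLLOW(S) = {$, 0}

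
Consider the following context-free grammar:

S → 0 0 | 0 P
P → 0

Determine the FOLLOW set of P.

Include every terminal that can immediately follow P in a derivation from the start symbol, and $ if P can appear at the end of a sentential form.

We compute FOLLOW(P) using the standard algorithm.
FOLLOW(S) starts with {$}.
FIRST(P) = {0}
FIRST(S) = {0}
FOLLOW(P) = {$}
FOLLOW(S) = {$}
Therefore, FOLLOW(P) = {$}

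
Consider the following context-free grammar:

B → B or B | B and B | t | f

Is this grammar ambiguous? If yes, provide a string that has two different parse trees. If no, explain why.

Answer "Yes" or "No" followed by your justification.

Yes - the string 't and f or t or t' has two distinct leftmost derivations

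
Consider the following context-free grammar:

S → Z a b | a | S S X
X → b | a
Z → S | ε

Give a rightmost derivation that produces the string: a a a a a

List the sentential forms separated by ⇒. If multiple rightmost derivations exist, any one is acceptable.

S ⇒ S S X ⇒ S S a ⇒ S a a ⇒ S S X a a ⇒ S S a a a ⇒ S a a a a ⇒ a a a a a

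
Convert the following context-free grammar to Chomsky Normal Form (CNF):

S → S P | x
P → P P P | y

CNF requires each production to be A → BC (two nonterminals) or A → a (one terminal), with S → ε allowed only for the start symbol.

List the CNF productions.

S → x; P → y; S → S P; P → P X0; X0 → P P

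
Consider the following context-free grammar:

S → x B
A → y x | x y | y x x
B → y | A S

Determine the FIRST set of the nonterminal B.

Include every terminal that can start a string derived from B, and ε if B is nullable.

We compute FIRST(B) using the standard algorithm.
FIRST(A) = {x, y}
FIRST(B) = {x, y}
FIRST(S) = {x}
Therefore, FIRST(B) = {x, y}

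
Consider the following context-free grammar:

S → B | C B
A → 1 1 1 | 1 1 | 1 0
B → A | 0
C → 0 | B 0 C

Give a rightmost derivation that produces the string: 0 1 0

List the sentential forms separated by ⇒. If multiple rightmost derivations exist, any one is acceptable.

S ⇒ C B ⇒ C A ⇒ C 1 0 ⇒ 0 1 0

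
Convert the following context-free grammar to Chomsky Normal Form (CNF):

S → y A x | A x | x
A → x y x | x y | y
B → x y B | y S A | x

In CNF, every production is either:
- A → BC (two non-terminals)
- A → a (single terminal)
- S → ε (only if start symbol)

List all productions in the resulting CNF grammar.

TY → y; TX → x; S → x; A → y; B → x; S → TY X0; X0 → A TX; S → A TX; A → TX X1; X1 → TY TX; A → TX TY; B → TX X2; X2 → TY B; B → TY X3; X3 → S A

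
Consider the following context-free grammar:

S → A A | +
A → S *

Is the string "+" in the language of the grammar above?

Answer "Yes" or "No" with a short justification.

Yes - a valid derivation exists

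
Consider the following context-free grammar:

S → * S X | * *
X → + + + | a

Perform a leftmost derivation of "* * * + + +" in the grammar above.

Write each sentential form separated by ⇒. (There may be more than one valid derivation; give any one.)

S ⇒ * S X ⇒ * * * X ⇒ * * * + + +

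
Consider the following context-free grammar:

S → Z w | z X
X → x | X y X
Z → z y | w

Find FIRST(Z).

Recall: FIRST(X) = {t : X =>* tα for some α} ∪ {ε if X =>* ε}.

We compute FIRST(Z) using the standard algorithm.
FIRST(S) = {w, z}
FIRST(X) = {x}
FIRST(Z) = {w, z}
Therefore, FIRST(Z) = {w, z}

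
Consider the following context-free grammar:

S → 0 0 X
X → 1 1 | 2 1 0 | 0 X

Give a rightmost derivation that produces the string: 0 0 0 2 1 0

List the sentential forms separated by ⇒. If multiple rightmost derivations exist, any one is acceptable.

S ⇒ 0 0 X ⇒ 0 0 0 X ⇒ 0 0 0 2 1 0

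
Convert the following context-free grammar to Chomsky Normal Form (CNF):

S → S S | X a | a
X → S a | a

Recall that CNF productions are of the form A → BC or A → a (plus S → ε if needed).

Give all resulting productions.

TA → a; S → a; X → a; S → S S; S → X TA; X → S TA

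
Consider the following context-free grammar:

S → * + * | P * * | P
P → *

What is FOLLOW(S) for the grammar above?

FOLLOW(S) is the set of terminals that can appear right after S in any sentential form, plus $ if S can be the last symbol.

We compute FOLLOW(S) using the standard algorithm.
FOLLOW(S) starts with {$}.
FIRST(P) = {*}
FIRST(S) = {*}
FOLLOW(P) = {$, *}
FOLLOW(S) = {$}
Therefore, FOLLOW(S) = {$}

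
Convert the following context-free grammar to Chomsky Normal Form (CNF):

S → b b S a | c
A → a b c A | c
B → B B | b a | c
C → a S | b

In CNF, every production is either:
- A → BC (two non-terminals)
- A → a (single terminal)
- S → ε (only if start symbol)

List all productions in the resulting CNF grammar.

TB → b; TA → a; S → c; TC → c; A → c; B → c; C → b; S → TB X0; X0 → TB X1; X1 → S TA; A → TA X2; X2 → TB X3; X3 → TC A; B → B B; B → TB TA; C → TA S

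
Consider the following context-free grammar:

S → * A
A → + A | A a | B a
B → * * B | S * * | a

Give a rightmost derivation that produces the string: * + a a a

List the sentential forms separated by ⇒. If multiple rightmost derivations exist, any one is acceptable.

S ⇒ * A ⇒ * + A ⇒ * + A a ⇒ * + B a a ⇒ * + a a a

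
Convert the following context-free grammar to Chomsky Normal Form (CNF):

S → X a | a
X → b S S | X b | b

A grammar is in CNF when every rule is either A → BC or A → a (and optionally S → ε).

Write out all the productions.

TA → a; S → a; TB → b; X → b; S → X TA; X → TB X0; X0 → S S; X → X TB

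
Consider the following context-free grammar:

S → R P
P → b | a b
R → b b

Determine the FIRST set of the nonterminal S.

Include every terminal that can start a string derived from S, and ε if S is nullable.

We compute FIRST(S) using the standard algorithm.
FIRST(P) = {a, b}
FIRST(R) = {b}
FIRST(S) = {b}
Therefore, FIRST(S) = {b}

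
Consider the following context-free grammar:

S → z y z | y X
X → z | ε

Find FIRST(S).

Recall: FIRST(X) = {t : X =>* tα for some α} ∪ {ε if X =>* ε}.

We compute FIRST(S) using the standard algorithm.
FIRST(S) = {y, z}
FIRST(X) = {z, ε}
Therefore, FIRST(S) = {y, z}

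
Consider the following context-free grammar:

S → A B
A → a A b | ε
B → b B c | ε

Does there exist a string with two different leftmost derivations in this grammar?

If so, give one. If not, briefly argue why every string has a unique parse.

No - every string in the language has a unique leftmost derivation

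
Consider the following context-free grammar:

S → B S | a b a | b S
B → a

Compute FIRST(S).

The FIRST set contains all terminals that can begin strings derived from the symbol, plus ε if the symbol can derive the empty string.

We compute FIRST(S) using the standard algorithm.
FIRST(B) = {a}
FIRST(S) = {a, b}
Therefore, FIRST(S) = {a, b}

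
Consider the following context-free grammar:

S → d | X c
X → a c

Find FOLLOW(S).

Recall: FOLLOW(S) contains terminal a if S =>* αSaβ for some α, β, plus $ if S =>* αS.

We compute FOLLOW(S) using the standard algorithm.
FOLLOW(S) starts with {$}.
FIRST(S) = {a, d}
FIRST(X) = {a}
FOLLOW(S) = {$}
FOLLOW(X) = {c}
Therefore, FOLLOW(S) = {$}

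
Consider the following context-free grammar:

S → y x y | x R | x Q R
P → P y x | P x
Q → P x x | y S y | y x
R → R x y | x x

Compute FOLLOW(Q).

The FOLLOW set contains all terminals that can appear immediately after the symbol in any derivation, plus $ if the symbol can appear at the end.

We compute FOLLOW(Q) using the standard algorithm.
FOLLOW(S) starts with {$}.
FIRST(P) = {}
FIRST(Q) = {y}
FIRST(R) = {x}
FIRST(S) = {x, y}
FOLLOW(P) = {x, y}
FOLLOW(Q) = {x}
FOLLOW(R) = {$, x, y}
FOLLOW(S) = {$, y}
Therefore, FOLLOW(Q) = {x}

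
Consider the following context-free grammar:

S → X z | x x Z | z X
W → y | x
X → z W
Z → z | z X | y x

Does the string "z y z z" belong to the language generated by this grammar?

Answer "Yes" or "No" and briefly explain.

No - no valid derivation exists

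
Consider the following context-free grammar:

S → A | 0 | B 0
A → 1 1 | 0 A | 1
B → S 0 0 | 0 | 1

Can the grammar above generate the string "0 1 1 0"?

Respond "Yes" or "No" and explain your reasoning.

No - no valid derivation exists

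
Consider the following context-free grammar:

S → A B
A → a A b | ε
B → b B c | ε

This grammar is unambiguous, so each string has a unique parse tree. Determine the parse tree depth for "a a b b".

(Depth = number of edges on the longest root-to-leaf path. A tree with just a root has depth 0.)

4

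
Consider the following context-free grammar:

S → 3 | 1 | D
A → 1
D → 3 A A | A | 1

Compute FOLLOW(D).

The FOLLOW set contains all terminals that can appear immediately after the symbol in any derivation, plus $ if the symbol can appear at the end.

We compute FOLLOW(D) using the standard algorithm.
FOLLOW(S) starts with {$}.
FIRST(A) = {1}
FIRST(D) = {1, 3}
FIRST(S) = {1, 3}
FOLLOW(A) = {$, 1}
FOLLOW(D) = {$}
FOLLOW(S) = {$}
Therefore, FOLLOW(D) = {$}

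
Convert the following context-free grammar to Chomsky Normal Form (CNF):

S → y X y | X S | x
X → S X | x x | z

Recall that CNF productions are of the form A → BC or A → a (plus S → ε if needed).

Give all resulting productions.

TY → y; S → x; TX → x; X → z; S → TY X0; X0 → X TY; S → X S; X → S X; X → TX TX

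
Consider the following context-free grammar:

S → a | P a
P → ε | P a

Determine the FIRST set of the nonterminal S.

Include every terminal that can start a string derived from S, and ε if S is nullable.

We compute FIRST(S) using the standard algorithm.
FIRST(P) = {a, ε}
FIRST(S) = {a}
Therefore, FIRST(S) = {a}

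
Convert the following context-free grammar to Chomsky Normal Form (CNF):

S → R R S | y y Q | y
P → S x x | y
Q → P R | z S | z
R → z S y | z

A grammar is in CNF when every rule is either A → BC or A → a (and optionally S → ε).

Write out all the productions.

TY → y; S → y; TX → x; P → y; TZ → z; Q → z; R → z; S → R X0; X0 → R S; S → TY X1; X1 → TY Q; P → S X2; X2 → TX TX; Q → P R; Q → TZ S; R → TZ X3; X3 → S TY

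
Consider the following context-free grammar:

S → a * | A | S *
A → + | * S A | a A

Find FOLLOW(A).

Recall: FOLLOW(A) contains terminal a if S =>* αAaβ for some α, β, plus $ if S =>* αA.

We compute FOLLOW(A) using the standard algorithm.
FOLLOW(S) starts with {$}.
FIRST(A) = {*, +, a}
FIRST(S) = {*, +, a}
FOLLOW(A) = {$, *, +, a}
FOLLOW(S) = {$, *, +, a}
Therefore, FOLLOW(A) = {$, *, +, a}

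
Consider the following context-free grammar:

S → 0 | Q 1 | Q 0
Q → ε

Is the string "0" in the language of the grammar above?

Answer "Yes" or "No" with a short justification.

Yes - a valid derivation exists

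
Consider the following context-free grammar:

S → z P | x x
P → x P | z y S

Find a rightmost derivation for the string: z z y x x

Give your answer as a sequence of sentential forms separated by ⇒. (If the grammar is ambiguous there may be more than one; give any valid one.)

S ⇒ z P ⇒ z z y S ⇒ z z y x x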